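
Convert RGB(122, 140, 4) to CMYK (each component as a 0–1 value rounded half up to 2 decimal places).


R'=122/255≈0.4784, G'=140/255≈0.5490, B'=4/255≈0.0157
K = 1 - max(R',G',B') = 1 - 140/255 = 115/255 = 0.45098… → 0.45
(1-R'-K)/(1-K) simplifies to (max-R)/max with max = 140:
C = (140-122)/140 = 18/140 = 0.12857… → 0.13
M = (140-140)/140 = 0/140 = 0 → 0.00
Y = (140-4)/140 = 136/140 = 0.97142… → 0.97
= CMYK(0.13, 0.00, 0.97, 0.45)


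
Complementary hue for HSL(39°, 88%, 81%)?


Complement = opposite side of color wheel = hue + 180°
H' = (39 + 180) mod 360 = 219°
S and L unchanged.
= HSL(219°, 88%, 81%)


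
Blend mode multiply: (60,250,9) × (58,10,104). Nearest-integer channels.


Multiply: C = A×B/255, rounded to nearest integer
R: 60×58/255 = 3480/255 ≈ 13.647 → 14
G: 250×10/255 = 2500/255 ≈ 9.804 → 10
B: 9×104/255 = 936/255 ≈ 3.671 → 4
= RGB(14, 10, 4)


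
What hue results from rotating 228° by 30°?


New hue = (H + rotation) mod 360
New hue = (228 + 30) mod 360
= 258 mod 360
= 258°


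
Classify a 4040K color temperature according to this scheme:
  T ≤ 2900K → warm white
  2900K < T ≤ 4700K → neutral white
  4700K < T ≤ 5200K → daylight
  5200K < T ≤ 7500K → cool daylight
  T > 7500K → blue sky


Temperature: 4040K
2900K < 4040K ≤ 4700K → neutral white
Classification: neutral white


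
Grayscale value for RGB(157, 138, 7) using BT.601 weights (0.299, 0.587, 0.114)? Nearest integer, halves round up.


Gray = 0.299×R + 0.587×G + 0.114×B
Gray = 0.299×157 + 0.587×138 + 0.114×7
Gray = 46.943 + 81.006 + 0.798
Gray = 128.747 → round half up → 129
Gray = 129


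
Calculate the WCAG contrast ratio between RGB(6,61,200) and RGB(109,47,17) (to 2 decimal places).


Linearize each sRGB channel c=v/255: c/12.92 if c ≤ 0.04045 else ((c+0.055)/1.055)^2.4
L = 0.2126×R_lin + 0.7152×G_lin + 0.0722×B_lin
Color 1 (6,61,200):
  R=6: 6/255≈0.0235 ≤ 0.04045 → 0.0235/12.92 ≈ 0.00182
  G=61: 61/255≈0.2392 > 0.04045 → ((0.2392+0.055)/1.055)^2.4 ≈ 0.04667
  B=200: 200/255≈0.7843 > 0.04045 → ((0.7843+0.055)/1.055)^2.4 ≈ 0.57758
  L1 = 0.2126×0.00182 + 0.7152×0.04667 + 0.0722×0.57758 ≈ 0.07546
Color 2 (109,47,17):
  R=109: 109/255≈0.4275 > 0.04045 → ((0.4275+0.055)/1.055)^2.4 ≈ 0.15293
  G=47: 47/255≈0.1843 > 0.04045 → ((0.1843+0.055)/1.055)^2.4 ≈ 0.02843
  B=17: 17/255≈0.0667 > 0.04045 → ((0.0667+0.055)/1.055)^2.4 ≈ 0.00561
  L2 = 0.2126×0.15293 + 0.7152×0.02843 + 0.0722×0.00561 ≈ 0.05325
Lighter = 0.07546, Darker = 0.05325
Ratio = (L_lighter + 0.05) / (L_darker + 0.05)
Ratio = (0.07546 + 0.05) / (0.05325 + 0.05) = 0.12546 / 0.10325 ≈ 1.2152
Ratio ≈ 1.22:1


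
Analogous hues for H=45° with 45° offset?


Base hue: 45°
Left analog: (45 - 45) mod 360 = 0°
Right analog: (45 + 45) mod 360 = 90°
Analogous hues = 0° and 90°


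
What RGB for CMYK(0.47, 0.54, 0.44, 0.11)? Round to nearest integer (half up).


R = 255 × (1-C) × (1-K) = 255 × 0.53 × 0.89 = 120.2835 → 120
G = 255 × (1-M) × (1-K) = 255 × 0.46 × 0.89 = 104.397 → 104
B = 255 × (1-Y) × (1-K) = 255 × 0.56 × 0.89 = 127.092 → 127
= RGB(120, 104, 127)


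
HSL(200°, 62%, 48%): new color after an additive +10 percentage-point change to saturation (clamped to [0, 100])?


Original S = 62%
Adjustment = +10 percentage points
New S = 62 + (10) = 72
Clamp to [0, 100] → 72
= HSL(200°, 72%, 48%)


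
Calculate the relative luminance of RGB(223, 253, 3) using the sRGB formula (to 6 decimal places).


Linearize each channel (sRGB transfer function): c = v/255; c_lin = c/12.92 if c ≤ 0.04045, else ((c+0.055)/1.055)^2.4
  R: 223/255 ≈ 0.874510 > 0.04045 → ((0.874510+0.055)/1.055)^2.4 ≈ 0.737910
  G: 253/255 ≈ 0.992157 > 0.04045 → ((0.992157+0.055)/1.055)^2.4 ≈ 0.982251
  B: 3/255 ≈ 0.011765 ≤ 0.04045 → 0.011765/12.92 ≈ 0.000911
R_lin = 0.737910, G_lin = 0.982251, B_lin = 0.000911
L = 0.2126×R + 0.7152×G + 0.0722×B
L = 0.2126×0.737910 + 0.7152×0.982251 + 0.0722×0.000911
L ≈ 0.859451


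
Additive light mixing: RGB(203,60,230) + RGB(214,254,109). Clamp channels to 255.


Additive: each channel = min(255, C₁+C₂)
R: 203+214 = 417 → 255
G: 60+254 = 314 → 255
B: 230+109 = 339 → 255
= RGB(255, 255, 255)


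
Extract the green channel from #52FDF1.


Color: #52FDF1
R = 52 = 82
G = FD = 253
B = F1 = 241
Green = 253


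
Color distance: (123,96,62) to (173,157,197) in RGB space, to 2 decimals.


d = √[(R₁-R₂)² + (G₁-G₂)² + (B₁-B₂)²]
d = √[(123-173)² + (96-157)² + (62-197)²]
d = √[2500 + 3721 + 18225]
d = √24446
d ≈ 156.35


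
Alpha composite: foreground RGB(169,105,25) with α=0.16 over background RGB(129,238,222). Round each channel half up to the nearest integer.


C = α×F + (1-α)×B, with 1-α = 0.84
R: 0.16×169 + 0.84×129 = 27.04 + 108.36 = 135.40 → 135
G: 0.16×105 + 0.84×238 = 16.80 + 199.92 = 216.72 → 217
B: 0.16×25 + 0.84×222 = 4.00 + 186.48 = 190.48 → 190
= RGB(135, 217, 190)


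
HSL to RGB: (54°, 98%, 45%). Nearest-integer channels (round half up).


H=54°, S=0.98, L=0.45
C = (1-|2L-1|)×S = (1-|-0.10|)×0.98 = 0.882
H' = H/60 = 54/60 ≈ 0.9000; X = C×(1-|H' mod 2 - 1|) = 0.7938
m = L - C/2 = 0.45 - 0.441 = 0.009
Sector ⌊H'⌋ = 0 → (R',G',B') = (0.882, 0.7938, 0.0)
RGB = ((R'+m)×255, (G'+m)×255, (B'+m)×255) = (227.205, 204.714, 2.295)
Round half up → RGB(227, 205, 2)


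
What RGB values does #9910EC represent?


99 → 153 (R)
10 → 16 (G)
EC → 236 (B)
= RGB(153, 16, 236)


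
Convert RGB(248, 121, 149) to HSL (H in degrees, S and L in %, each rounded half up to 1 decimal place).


Normalize: R'=248/255≈0.9725, G'=121/255≈0.4745, B'=149/255≈0.5843
Max=248/255, Min=121/255, Δ=Max-Min=127/255
L = (Max+Min)/2 = (248+121)/510 = 369/510 = 0.72352… → L = 72.4%
L > 0.5 → S = Δ/(2-Max-Min) = 127/(510-248-121) = 127/141 = 0.90070… → S = 90.1%
(the 1/255 factors cancel in S and H, so raw channel differences can be used)
Max is R' → H = 60 × (((G-B)/Δ) mod 6) = 60 × (((121-149)/127) mod 6)
  (-28)/127 = -0.2204…; negative, so add 6 → 5.7795…
  H = 60 × 5.7795… = 346.771…° → H = 346.8°
= HSL(346.8°, 90.1%, 72.4%)


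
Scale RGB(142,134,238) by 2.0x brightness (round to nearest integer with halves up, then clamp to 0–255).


Multiply each channel by 2.0, round half up, clamp to [0, 255]
R: 142×2.0 = 284 → clamp → 255
G: 134×2.0 = 268 → clamp → 255
B: 238×2.0 = 476 → clamp → 255
= RGB(255, 255, 255)


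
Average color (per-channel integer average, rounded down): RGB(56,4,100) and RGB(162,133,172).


Midpoint: each channel = ⌊(C₁+C₂)/2⌋
R: ⌊(56+162)/2⌋ = 109
G: ⌊(4+133)/2⌋ = 68
B: ⌊(100+172)/2⌋ = 136
= RGB(109, 68, 136)


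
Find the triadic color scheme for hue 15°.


Triadic: equally spaced at 120° intervals
H1 = 15°
H2 = (15 + 120) mod 360 = 135°
H3 = (15 + 240) mod 360 = 255°
Triadic = 15°, 135°, 255°


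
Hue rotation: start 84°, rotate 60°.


New hue = (H + rotation) mod 360
New hue = (84 + 60) mod 360
= 144 mod 360
= 144°


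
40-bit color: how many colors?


Colors = 2^bits = 2^40
= 1,099,511,627,776 colors


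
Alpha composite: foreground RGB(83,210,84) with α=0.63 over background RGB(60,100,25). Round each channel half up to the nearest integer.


C = α×F + (1-α)×B, with 1-α = 0.37
R: 0.63×83 + 0.37×60 = 52.29 + 22.20 = 74.49 → 74
G: 0.63×210 + 0.37×100 = 132.30 + 37.00 = 169.30 → 169
B: 0.63×84 + 0.37×25 = 52.92 + 9.25 = 62.17 → 62
= RGB(74, 169, 62)


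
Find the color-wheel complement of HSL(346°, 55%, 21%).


Complement = opposite side of color wheel = hue + 180°
H' = (346 + 180) mod 360 = 166°
S and L unchanged.
= HSL(166°, 55%, 21%)


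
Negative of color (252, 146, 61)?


Invert: (255-R, 255-G, 255-B)
R: 255-252 = 3
G: 255-146 = 109
B: 255-61 = 194
= RGB(3, 109, 194)


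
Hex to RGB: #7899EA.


78 → 120 (R)
99 → 153 (G)
EA → 234 (B)
= RGB(120, 153, 234)


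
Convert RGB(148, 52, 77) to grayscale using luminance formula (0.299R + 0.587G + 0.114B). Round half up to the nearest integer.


Gray = 0.299×R + 0.587×G + 0.114×B
Gray = 0.299×148 + 0.587×52 + 0.114×77
Gray = 44.252 + 30.524 + 8.778
Gray = 83.554 → round half up → 84
Gray = 84


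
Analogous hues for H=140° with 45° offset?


Base hue: 140°
Left analog: (140 - 45) mod 360 = 95°
Right analog: (140 + 45) mod 360 = 185°
Analogous hues = 95° and 185°


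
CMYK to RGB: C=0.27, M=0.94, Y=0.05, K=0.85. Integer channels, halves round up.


R = 255 × (1-C) × (1-K) = 255 × 0.73 × 0.15 = 27.9225 → 28
G = 255 × (1-M) × (1-K) = 255 × 0.06 × 0.15 = 2.295 → 2
B = 255 × (1-Y) × (1-K) = 255 × 0.95 × 0.15 = 36.3375 → 36
= RGB(28, 2, 36)


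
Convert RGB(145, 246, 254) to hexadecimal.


R = 145 → 91 (hex)
G = 246 → F6 (hex)
B = 254 → FE (hex)
Hex = #91F6FE


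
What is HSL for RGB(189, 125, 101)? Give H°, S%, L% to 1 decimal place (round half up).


Normalize: R'=189/255≈0.7412, G'=125/255≈0.4902, B'=101/255≈0.3961
Max=189/255, Min=101/255, Δ=Max-Min=88/255
L = (Max+Min)/2 = (189+101)/510 = 290/510 = 0.56862… → L = 56.9%
L > 0.5 → S = Δ/(2-Max-Min) = 88/(510-189-101) = 88/220 = 0.4 → S = 40.0%
(the 1/255 factors cancel in S and H, so raw channel differences can be used)
Max is R' → H = 60 × (((G-B)/Δ) mod 6) = 60 × (((125-101)/88) mod 6)
  24/88 = 0.2727…
  H = 60 × 0.2727… = 16.363…° → H = 16.4°
= HSL(16.4°, 40.0%, 56.9%)


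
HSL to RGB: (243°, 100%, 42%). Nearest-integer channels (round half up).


H=243°, S=1.00, L=0.42
C = (1-|2L-1|)×S = (1-|-0.16|)×1.00 = 0.84
H' = H/60 = 243/60 ≈ 4.0500; X = C×(1-|H' mod 2 - 1|) = 0.042
m = L - C/2 = 0.42 - 0.42 = 0
Sector ⌊H'⌋ = 4 → (R',G',B') = (0.042, 0.0, 0.84)
RGB = ((R'+m)×255, (G'+m)×255, (B'+m)×255) = (10.71, 0.0, 214.2)
Round half up → RGB(11, 0, 214)


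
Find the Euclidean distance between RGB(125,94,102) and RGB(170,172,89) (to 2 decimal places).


d = √[(R₁-R₂)² + (G₁-G₂)² + (B₁-B₂)²]
d = √[(125-170)² + (94-172)² + (102-89)²]
d = √[2025 + 6084 + 169]
d = √8278
d ≈ 90.98


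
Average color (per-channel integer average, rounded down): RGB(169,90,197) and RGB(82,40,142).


Midpoint: each channel = ⌊(C₁+C₂)/2⌋
R: ⌊(169+82)/2⌋ = 125
G: ⌊(90+40)/2⌋ = 65
B: ⌊(197+142)/2⌋ = 169
= RGB(125, 65, 169)


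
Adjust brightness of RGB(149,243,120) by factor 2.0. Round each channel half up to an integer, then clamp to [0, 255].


Multiply each channel by 2.0, round half up, clamp to [0, 255]
R: 149×2.0 = 298 → clamp → 255
G: 243×2.0 = 486 → clamp → 255
B: 120×2.0 = 240
= RGB(255, 255, 240)


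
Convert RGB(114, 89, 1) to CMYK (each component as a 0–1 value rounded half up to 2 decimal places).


R'=114/255≈0.4471, G'=89/255≈0.3490, B'=1/255≈0.0039
K = 1 - max(R',G',B') = 1 - 114/255 = 141/255 = 0.55294… → 0.55
(1-R'-K)/(1-K) simplifies to (max-R)/max with max = 114:
C = (114-114)/114 = 0/114 = 0 → 0.00
M = (114-89)/114 = 25/114 = 0.21929… → 0.22
Y = (114-1)/114 = 113/114 = 0.99122… → 0.99
= CMYK(0.00, 0.22, 0.99, 0.55)


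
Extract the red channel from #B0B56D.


Color: #B0B56D
R = B0 = 176
G = B5 = 181
B = 6D = 109
Red = 176


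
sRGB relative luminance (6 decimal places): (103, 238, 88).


Linearize each channel (sRGB transfer function): c = v/255; c_lin = c/12.92 if c ≤ 0.04045, else ((c+0.055)/1.055)^2.4
  R: 103/255 ≈ 0.403922 > 0.04045 → ((0.403922+0.055)/1.055)^2.4 ≈ 0.135633
  G: 238/255 ≈ 0.933333 > 0.04045 → ((0.933333+0.055)/1.055)^2.4 ≈ 0.854993
  B: 88/255 ≈ 0.345098 > 0.04045 → ((0.345098+0.055)/1.055)^2.4 ≈ 0.097587
R_lin = 0.135633, G_lin = 0.854993, B_lin = 0.097587
L = 0.2126×R + 0.7152×G + 0.0722×B
L = 0.2126×0.135633 + 0.7152×0.854993 + 0.0722×0.097587
L ≈ 0.647372


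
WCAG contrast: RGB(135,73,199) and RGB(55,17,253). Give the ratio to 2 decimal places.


Linearize each sRGB channel c=v/255: c/12.92 if c ≤ 0.04045 else ((c+0.055)/1.055)^2.4
L = 0.2126×R_lin + 0.7152×G_lin + 0.0722×B_lin
Color 1 (135,73,199):
  R=135: 135/255≈0.5294 > 0.04045 → ((0.5294+0.055)/1.055)^2.4 ≈ 0.24228
  G=73: 73/255≈0.2863 > 0.04045 → ((0.2863+0.055)/1.055)^2.4 ≈ 0.06663
  B=199: 199/255≈0.7804 > 0.04045 → ((0.7804+0.055)/1.055)^2.4 ≈ 0.57112
  L1 = 0.2126×0.24228 + 0.7152×0.06663 + 0.0722×0.57112 ≈ 0.14040
Color 2 (55,17,253):
  R=55: 55/255≈0.2157 > 0.04045 → ((0.2157+0.055)/1.055)^2.4 ≈ 0.03820
  G=17: 17/255≈0.0667 > 0.04045 → ((0.0667+0.055)/1.055)^2.4 ≈ 0.00561
  B=253: 253/255≈0.9922 > 0.04045 → ((0.9922+0.055)/1.055)^2.4 ≈ 0.98225
  L2 = 0.2126×0.03820 + 0.7152×0.00561 + 0.0722×0.98225 ≈ 0.08305
Lighter = 0.14040, Darker = 0.08305
Ratio = (L_lighter + 0.05) / (L_darker + 0.05)
Ratio = (0.14040 + 0.05) / (0.08305 + 0.05) = 0.19040 / 0.13305 ≈ 1.4310
Ratio ≈ 1.43:1


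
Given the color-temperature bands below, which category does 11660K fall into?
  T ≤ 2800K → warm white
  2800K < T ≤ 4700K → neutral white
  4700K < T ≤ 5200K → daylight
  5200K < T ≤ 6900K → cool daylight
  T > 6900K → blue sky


Temperature: 11660K
11660K > 6900K → blue sky
Classification: blue sky


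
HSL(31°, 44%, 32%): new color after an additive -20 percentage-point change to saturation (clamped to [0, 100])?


Original S = 44%
Adjustment = -20 percentage points
New S = 44 + (-20) = 24
Clamp to [0, 100] → 24
= HSL(31°, 24%, 32%)


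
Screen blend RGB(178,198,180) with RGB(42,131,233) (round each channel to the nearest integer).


Screen: C = 255 - (255-A)×(255-B)/255, rounded to nearest integer
R: 255 - (255-178)×(255-42)/255 = 255 - 16401/255 ≈ 255 - 64.318 = 190.682 → 191
G: 255 - (255-198)×(255-131)/255 = 255 - 7068/255 ≈ 255 - 27.718 = 227.282 → 227
B: 255 - (255-180)×(255-233)/255 = 255 - 1650/255 ≈ 255 - 6.471 = 248.529 → 249
= RGB(191, 227, 249)


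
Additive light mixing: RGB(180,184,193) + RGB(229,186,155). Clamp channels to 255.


Additive: each channel = min(255, C₁+C₂)
R: 180+229 = 409 → 255
G: 184+186 = 370 → 255
B: 193+155 = 348 → 255
= RGB(255, 255, 255)


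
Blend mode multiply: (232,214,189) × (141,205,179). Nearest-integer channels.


Multiply: C = A×B/255, rounded to nearest integer
R: 232×141/255 = 32712/255 ≈ 128.282 → 128
G: 214×205/255 = 43870/255 ≈ 172.039 → 172
B: 189×179/255 = 33831/255 ≈ 132.671 → 133
= RGB(128, 172, 133)


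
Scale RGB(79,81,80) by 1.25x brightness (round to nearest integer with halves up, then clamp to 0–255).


Multiply each channel by 1.25, round half up, clamp to [0, 255]
R: 79×1.25 = 98.75 → round → 99
G: 81×1.25 = 101.25 → round → 101
B: 80×1.25 = 100
= RGB(99, 101, 100)


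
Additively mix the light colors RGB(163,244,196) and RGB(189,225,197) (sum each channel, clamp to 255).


Additive: each channel = min(255, C₁+C₂)
R: 163+189 = 352 → 255
G: 244+225 = 469 → 255
B: 196+197 = 393 → 255
= RGB(255, 255, 255)


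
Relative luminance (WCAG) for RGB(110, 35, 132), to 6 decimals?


Linearize each channel (sRGB transfer function): c = v/255; c_lin = c/12.92 if c ≤ 0.04045, else ((c+0.055)/1.055)^2.4
  R: 110/255 ≈ 0.431373 > 0.04045 → ((0.431373+0.055)/1.055)^2.4 ≈ 0.155926
  G: 35/255 ≈ 0.137255 > 0.04045 → ((0.137255+0.055)/1.055)^2.4 ≈ 0.016807
  B: 132/255 ≈ 0.517647 > 0.04045 → ((0.517647+0.055)/1.055)^2.4 ≈ 0.230740
R_lin = 0.155926, G_lin = 0.016807, B_lin = 0.230740
L = 0.2126×R + 0.7152×G + 0.0722×B
L = 0.2126×0.155926 + 0.7152×0.016807 + 0.0722×0.230740
L ≈ 0.061830


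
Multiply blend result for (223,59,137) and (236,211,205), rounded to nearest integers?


Multiply: C = A×B/255, rounded to nearest integer
R: 223×236/255 = 52628/255 ≈ 206.384 → 206
G: 59×211/255 = 12449/255 ≈ 48.820 → 49
B: 137×205/255 = 28085/255 ≈ 110.137 → 110
= RGB(206, 49, 110)


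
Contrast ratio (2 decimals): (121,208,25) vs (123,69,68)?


Linearize each sRGB channel c=v/255: c/12.92 if c ≤ 0.04045 else ((c+0.055)/1.055)^2.4
L = 0.2126×R_lin + 0.7152×G_lin + 0.0722×B_lin
Color 1 (121,208,25):
  R=121: 121/255≈0.4745 > 0.04045 → ((0.4745+0.055)/1.055)^2.4 ≈ 0.19120
  G=208: 208/255≈0.8157 > 0.04045 → ((0.8157+0.055)/1.055)^2.4 ≈ 0.63076
  B=25: 25/255≈0.0980 > 0.04045 → ((0.0980+0.055)/1.055)^2.4 ≈ 0.00972
  L1 = 0.2126×0.19120 + 0.7152×0.63076 + 0.0722×0.00972 ≈ 0.49247
Color 2 (123,69,68):
  R=123: 123/255≈0.4824 > 0.04045 → ((0.4824+0.055)/1.055)^2.4 ≈ 0.19807
  G=69: 69/255≈0.2706 > 0.04045 → ((0.2706+0.055)/1.055)^2.4 ≈ 0.05951
  B=68: 68/255≈0.2667 > 0.04045 → ((0.2667+0.055)/1.055)^2.4 ≈ 0.05781
  L2 = 0.2126×0.19807 + 0.7152×0.05951 + 0.0722×0.05781 ≈ 0.08885
Lighter = 0.49247, Darker = 0.08885
Ratio = (L_lighter + 0.05) / (L_darker + 0.05)
Ratio = (0.49247 + 0.05) / (0.08885 + 0.05) = 0.54247 / 0.13885 ≈ 3.9070
Ratio ≈ 3.91:1


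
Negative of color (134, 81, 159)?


Invert: (255-R, 255-G, 255-B)
R: 255-134 = 121
G: 255-81 = 174
B: 255-159 = 96
= RGB(121, 174, 96)


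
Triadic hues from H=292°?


Triadic: equally spaced at 120° intervals
H1 = 292°
H2 = (292 + 120) mod 360 = 52°
H3 = (292 + 240) mod 360 = 172°
Triadic = 292°, 52°, 172°


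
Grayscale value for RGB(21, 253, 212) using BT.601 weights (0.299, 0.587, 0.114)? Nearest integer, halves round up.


Gray = 0.299×R + 0.587×G + 0.114×B
Gray = 0.299×21 + 0.587×253 + 0.114×212
Gray = 6.279 + 148.511 + 24.168
Gray = 178.958 → round half up → 179
Gray = 179


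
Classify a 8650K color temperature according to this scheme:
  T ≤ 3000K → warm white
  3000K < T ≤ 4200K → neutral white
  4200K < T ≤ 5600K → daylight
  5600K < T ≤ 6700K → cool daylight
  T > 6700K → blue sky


Temperature: 8650K
8650K > 6700K → blue sky
Classification: blue sky


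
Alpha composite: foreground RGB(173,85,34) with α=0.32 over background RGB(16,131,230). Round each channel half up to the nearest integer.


C = α×F + (1-α)×B, with 1-α = 0.68
R: 0.32×173 + 0.68×16 = 55.36 + 10.88 = 66.24 → 66
G: 0.32×85 + 0.68×131 = 27.20 + 89.08 = 116.28 → 116
B: 0.32×34 + 0.68×230 = 10.88 + 156.40 = 167.28 → 167
= RGB(66, 116, 167)


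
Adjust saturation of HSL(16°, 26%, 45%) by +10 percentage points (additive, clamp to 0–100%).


Original S = 26%
Adjustment = +10 percentage points
New S = 26 + (10) = 36
Clamp to [0, 100] → 36
= HSL(16°, 36%, 45%)


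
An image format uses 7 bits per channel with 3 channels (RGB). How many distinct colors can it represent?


Total bits = 7 bits/channel × 3 channels = 21 bits
Distinct colors = 2^21
= 2,097,152 colors


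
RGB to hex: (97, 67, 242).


R = 97 → 61 (hex)
G = 67 → 43 (hex)
B = 242 → F2 (hex)
Hex = #6143F2


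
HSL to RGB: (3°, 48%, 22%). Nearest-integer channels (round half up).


H=3°, S=0.48, L=0.22
C = (1-|2L-1|)×S = (1-|-0.56|)×0.48 = 0.2112
H' = H/60 = 3/60 ≈ 0.0500; X = C×(1-|H' mod 2 - 1|) = 0.01056
m = L - C/2 = 0.22 - 0.1056 = 0.1144
Sector ⌊H'⌋ = 0 → (R',G',B') = (0.2112, 0.01056, 0.0)
RGB = ((R'+m)×255, (G'+m)×255, (B'+m)×255) = (83.028, 31.8648, 29.172)
Round half up → RGB(83, 32, 29)


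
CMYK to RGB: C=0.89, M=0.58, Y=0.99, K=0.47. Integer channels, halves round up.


R = 255 × (1-C) × (1-K) = 255 × 0.11 × 0.53 = 14.8665 → 15
G = 255 × (1-M) × (1-K) = 255 × 0.42 × 0.53 = 56.763 → 57
B = 255 × (1-Y) × (1-K) = 255 × 0.01 × 0.53 = 1.3515 → 1
= RGB(15, 57, 1)


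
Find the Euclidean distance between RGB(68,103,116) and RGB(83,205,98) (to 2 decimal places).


d = √[(R₁-R₂)² + (G₁-G₂)² + (B₁-B₂)²]
d = √[(68-83)² + (103-205)² + (116-98)²]
d = √[225 + 10404 + 324]
d = √10953
d ≈ 104.66


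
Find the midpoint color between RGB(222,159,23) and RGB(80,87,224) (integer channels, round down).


Midpoint: each channel = ⌊(C₁+C₂)/2⌋
R: ⌊(222+80)/2⌋ = 151
G: ⌊(159+87)/2⌋ = 123
B: ⌊(23+224)/2⌋ = 123
= RGB(151, 123, 123)


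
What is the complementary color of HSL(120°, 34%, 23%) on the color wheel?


Complement = opposite side of color wheel = hue + 180°
H' = (120 + 180) mod 360 = 300°
S and L unchanged.
= HSL(300°, 34%, 23%)


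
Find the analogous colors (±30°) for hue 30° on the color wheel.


Base hue: 30°
Left analog: (30 - 30) mod 360 = 0°
Right analog: (30 + 30) mod 360 = 60°
Analogous hues = 0° and 60°


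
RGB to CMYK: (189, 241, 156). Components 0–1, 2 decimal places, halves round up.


R'=189/255≈0.7412, G'=241/255≈0.9451, B'=156/255≈0.6118
K = 1 - max(R',G',B') = 1 - 241/255 = 14/255 = 0.05490… → 0.05
(1-R'-K)/(1-K) simplifies to (max-R)/max with max = 241:
C = (241-189)/241 = 52/241 = 0.21576… → 0.22
M = (241-241)/241 = 0/241 = 0 → 0.00
Y = (241-156)/241 = 85/241 = 0.35269… → 0.35
= CMYK(0.22, 0.00, 0.35, 0.05)


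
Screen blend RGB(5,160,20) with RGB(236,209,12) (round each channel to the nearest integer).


Screen: C = 255 - (255-A)×(255-B)/255, rounded to nearest integer
R: 255 - (255-5)×(255-236)/255 = 255 - 4750/255 ≈ 255 - 18.627 = 236.373 → 236
G: 255 - (255-160)×(255-209)/255 = 255 - 4370/255 ≈ 255 - 17.137 = 237.863 → 238
B: 255 - (255-20)×(255-12)/255 = 255 - 57105/255 ≈ 255 - 223.941 = 31.059 → 31
= RGB(236, 238, 31)


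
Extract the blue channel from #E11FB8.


Color: #E11FB8
R = E1 = 225
G = 1F = 31
B = B8 = 184
Blue = 184


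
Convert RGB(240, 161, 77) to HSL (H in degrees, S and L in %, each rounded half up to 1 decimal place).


Normalize: R'=240/255≈0.9412, G'=161/255≈0.6314, B'=77/255≈0.3020
Max=240/255, Min=77/255, Δ=Max-Min=163/255
L = (Max+Min)/2 = (240+77)/510 = 317/510 = 0.62156… → L = 62.2%
L > 0.5 → S = Δ/(2-Max-Min) = 163/(510-240-77) = 163/193 = 0.84455… → S = 84.5%
(the 1/255 factors cancel in S and H, so raw channel differences can be used)
Max is R' → H = 60 × (((G-B)/Δ) mod 6) = 60 × (((161-77)/163) mod 6)
  84/163 = 0.5153…
  H = 60 × 0.5153… = 30.920…° → H = 30.9°
= HSL(30.9°, 84.5%, 62.2%)


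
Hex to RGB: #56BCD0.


56 → 86 (R)
BC → 188 (G)
D0 → 208 (B)
= RGB(86, 188, 208)


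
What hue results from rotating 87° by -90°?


New hue = (H + rotation) mod 360
New hue = (87 -90) mod 360
= -3 mod 360
= 357°


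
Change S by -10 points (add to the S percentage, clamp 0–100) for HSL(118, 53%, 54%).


Original S = 53%
Adjustment = -10 percentage points
New S = 53 + (-10) = 43
Clamp to [0, 100] → 43
= HSL(118°, 43%, 54%)


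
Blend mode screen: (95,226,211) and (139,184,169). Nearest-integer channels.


Screen: C = 255 - (255-A)×(255-B)/255, rounded to nearest integer
R: 255 - (255-95)×(255-139)/255 = 255 - 18560/255 ≈ 255 - 72.784 = 182.216 → 182
G: 255 - (255-226)×(255-184)/255 = 255 - 2059/255 ≈ 255 - 8.075 = 246.925 → 247
B: 255 - (255-211)×(255-169)/255 = 255 - 3784/255 ≈ 255 - 14.839 = 240.161 → 240
= RGB(182, 247, 240)


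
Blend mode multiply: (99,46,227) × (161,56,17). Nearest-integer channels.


Multiply: C = A×B/255, rounded to nearest integer
R: 99×161/255 = 15939/255 ≈ 62.506 → 63
G: 46×56/255 = 2576/255 ≈ 10.102 → 10
B: 227×17/255 = 3859/255 ≈ 15.133 → 15
= RGB(63, 10, 15)


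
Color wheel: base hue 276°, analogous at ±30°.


Base hue: 276°
Left analog: (276 - 30) mod 360 = 246°
Right analog: (276 + 30) mod 360 = 306°
Analogous hues = 246° and 306°


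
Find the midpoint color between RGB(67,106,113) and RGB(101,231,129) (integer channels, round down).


Midpoint: each channel = ⌊(C₁+C₂)/2⌋
R: ⌊(67+101)/2⌋ = 84
G: ⌊(106+231)/2⌋ = 168
B: ⌊(113+129)/2⌋ = 121
= RGB(84, 168, 121)


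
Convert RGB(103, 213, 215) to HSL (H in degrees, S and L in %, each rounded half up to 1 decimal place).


Normalize: R'=103/255≈0.4039, G'=213/255≈0.8353, B'=215/255≈0.8431
Max=215/255, Min=103/255, Δ=Max-Min=112/255
L = (Max+Min)/2 = (215+103)/510 = 318/510 = 0.62352… → L = 62.4%
L > 0.5 → S = Δ/(2-Max-Min) = 112/(510-215-103) = 112/192 = 0.58333… → S = 58.3%
(the 1/255 factors cancel in S and H, so raw channel differences can be used)
Max is B' → H = 60 × ((R-G)/Δ + 4) = 60 × ((103-213)/112 + 4)
  -110/112 + 4 = -0.9821… + 4 = 3.0178…
  H = 60 × 3.0178… = 181.071…° → H = 181.1°
= HSL(181.1°, 58.3%, 62.4%)


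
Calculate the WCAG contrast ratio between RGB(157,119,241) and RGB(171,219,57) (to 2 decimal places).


Linearize each sRGB channel c=v/255: c/12.92 if c ≤ 0.04045 else ((c+0.055)/1.055)^2.4
L = 0.2126×R_lin + 0.7152×G_lin + 0.0722×B_lin
Color 1 (157,119,241):
  R=157: 157/255≈0.6157 > 0.04045 → ((0.6157+0.055)/1.055)^2.4 ≈ 0.33716
  G=119: 119/255≈0.4667 > 0.04045 → ((0.4667+0.055)/1.055)^2.4 ≈ 0.18447
  B=241: 241/255≈0.9451 > 0.04045 → ((0.9451+0.055)/1.055)^2.4 ≈ 0.87962
  L1 = 0.2126×0.33716 + 0.7152×0.18447 + 0.0722×0.87962 ≈ 0.26713
Color 2 (171,219,57):
  R=171: 171/255≈0.6706 > 0.04045 → ((0.6706+0.055)/1.055)^2.4 ≈ 0.40724
  G=219: 219/255≈0.8588 > 0.04045 → ((0.8588+0.055)/1.055)^2.4 ≈ 0.70838
  B=57: 57/255≈0.2235 > 0.04045 → ((0.2235+0.055)/1.055)^2.4 ≈ 0.04092
  L2 = 0.2126×0.40724 + 0.7152×0.70838 + 0.0722×0.04092 ≈ 0.59616
Lighter = 0.59616, Darker = 0.26713
Ratio = (L_lighter + 0.05) / (L_darker + 0.05)
Ratio = (0.59616 + 0.05) / (0.26713 + 0.05) = 0.64616 / 0.31713 ≈ 2.0376
Ratio ≈ 2.04:1


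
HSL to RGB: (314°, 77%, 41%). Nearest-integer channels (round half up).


H=314°, S=0.77, L=0.41
C = (1-|2L-1|)×S = (1-|-0.18|)×0.77 = 0.6314
H' = H/60 = 314/60 ≈ 5.2333; X = C×(1-|H' mod 2 - 1|) ≈ 0.4841
m = L - C/2 = 0.41 - 0.3157 = 0.0943
Sector ⌊H'⌋ = 5 → (R',G',B') = (0.6314, 0.0, ≈0.4841)
RGB = ((R'+m)×255, (G'+m)×255, (B'+m)×255) = (185.0535, 24.0465, 147.4852)
Round half up → RGB(185, 24, 147)


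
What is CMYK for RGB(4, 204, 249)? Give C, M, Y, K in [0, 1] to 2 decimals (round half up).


R'=4/255≈0.0157, G'=204/255≈0.8000, B'=249/255≈0.9765
K = 1 - max(R',G',B') = 1 - 249/255 = 6/255 = 0.02352… → 0.02
(1-R'-K)/(1-K) simplifies to (max-R)/max with max = 249:
C = (249-4)/249 = 245/249 = 0.98393… → 0.98
M = (249-204)/249 = 45/249 = 0.18072… → 0.18
Y = (249-249)/249 = 0/249 = 0 → 0.00
= CMYK(0.98, 0.18, 0.00, 0.02)


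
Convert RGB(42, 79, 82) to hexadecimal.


R = 42 → 2A (hex)
G = 79 → 4F (hex)
B = 82 → 52 (hex)
Hex = #2A4F52


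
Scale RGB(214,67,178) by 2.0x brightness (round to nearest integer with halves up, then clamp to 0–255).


Multiply each channel by 2.0, round half up, clamp to [0, 255]
R: 214×2.0 = 428 → clamp → 255
G: 67×2.0 = 134
B: 178×2.0 = 356 → clamp → 255
= RGB(255, 134, 255)


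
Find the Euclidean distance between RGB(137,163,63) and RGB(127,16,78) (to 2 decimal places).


d = √[(R₁-R₂)² + (G₁-G₂)² + (B₁-B₂)²]
d = √[(137-127)² + (163-16)² + (63-78)²]
d = √[100 + 21609 + 225]
d = √21934
d ≈ 148.10


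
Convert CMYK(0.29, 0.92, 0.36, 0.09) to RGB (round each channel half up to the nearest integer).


R = 255 × (1-C) × (1-K) = 255 × 0.71 × 0.91 = 164.7555 → 165
G = 255 × (1-M) × (1-K) = 255 × 0.08 × 0.91 = 18.564 → 19
B = 255 × (1-Y) × (1-K) = 255 × 0.64 × 0.91 = 148.512 → 149
= RGB(165, 19, 149)


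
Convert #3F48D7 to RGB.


3F → 63 (R)
48 → 72 (G)
D7 → 215 (B)
= RGB(63, 72, 215)


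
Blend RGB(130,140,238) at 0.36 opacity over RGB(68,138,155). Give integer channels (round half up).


C = α×F + (1-α)×B, with 1-α = 0.64
R: 0.36×130 + 0.64×68 = 46.80 + 43.52 = 90.32 → 90
G: 0.36×140 + 0.64×138 = 50.40 + 88.32 = 138.72 → 139
B: 0.36×238 + 0.64×155 = 85.68 + 99.20 = 184.88 → 185
= RGB(90, 139, 185)


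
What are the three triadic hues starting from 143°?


Triadic: equally spaced at 120° intervals
H1 = 143°
H2 = (143 + 120) mod 360 = 263°
H3 = (143 + 240) mod 360 = 23°
Triadic = 143°, 263°, 23°


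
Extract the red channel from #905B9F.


Color: #905B9F
R = 90 = 144
G = 5B = 91
B = 9F = 159
Red = 144


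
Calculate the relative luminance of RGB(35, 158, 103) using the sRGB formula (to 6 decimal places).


Linearize each channel (sRGB transfer function): c = v/255; c_lin = c/12.92 if c ≤ 0.04045, else ((c+0.055)/1.055)^2.4
  R: 35/255 ≈ 0.137255 > 0.04045 → ((0.137255+0.055)/1.055)^2.4 ≈ 0.016807
  G: 158/255 ≈ 0.619608 > 0.04045 → ((0.619608+0.055)/1.055)^2.4 ≈ 0.341914
  B: 103/255 ≈ 0.403922 > 0.04045 → ((0.403922+0.055)/1.055)^2.4 ≈ 0.135633
R_lin = 0.016807, G_lin = 0.341914, B_lin = 0.135633
L = 0.2126×R + 0.7152×G + 0.0722×B
L = 0.2126×0.016807 + 0.7152×0.341914 + 0.0722×0.135633
L ≈ 0.257903


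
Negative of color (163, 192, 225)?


Invert: (255-R, 255-G, 255-B)
R: 255-163 = 92
G: 255-192 = 63
B: 255-225 = 30
= RGB(92, 63, 30)


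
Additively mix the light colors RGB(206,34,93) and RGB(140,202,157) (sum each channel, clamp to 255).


Additive: each channel = min(255, C₁+C₂)
R: 206+140 = 346 → 255
G: 34+202 = 236 → 236
B: 93+157 = 250 → 250
= RGB(255, 236, 250)


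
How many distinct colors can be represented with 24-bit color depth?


Colors = 2^bits = 2^24
= 16,777,216 colors


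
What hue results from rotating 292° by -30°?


New hue = (H + rotation) mod 360
New hue = (292 -30) mod 360
= 262 mod 360
= 262°


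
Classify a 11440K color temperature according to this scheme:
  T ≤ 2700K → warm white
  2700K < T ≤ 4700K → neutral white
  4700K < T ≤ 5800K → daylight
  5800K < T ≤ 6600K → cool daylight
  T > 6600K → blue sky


Temperature: 11440K
11440K > 6600K → blue sky
Classification: blue sky


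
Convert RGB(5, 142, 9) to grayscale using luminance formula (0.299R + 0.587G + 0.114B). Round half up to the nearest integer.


Gray = 0.299×R + 0.587×G + 0.114×B
Gray = 0.299×5 + 0.587×142 + 0.114×9
Gray = 1.495 + 83.354 + 1.026
Gray = 85.875 → round half up → 86
Gray = 86


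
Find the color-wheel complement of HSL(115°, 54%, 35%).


Complement = opposite side of color wheel = hue + 180°
H' = (115 + 180) mod 360 = 295°
S and L unchanged.
= HSL(295°, 54%, 35%)


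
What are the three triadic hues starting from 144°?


Triadic: equally spaced at 120° intervals
H1 = 144°
H2 = (144 + 120) mod 360 = 264°
H3 = (144 + 240) mod 360 = 24°
Triadic = 144°, 264°, 24°


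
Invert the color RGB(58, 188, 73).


Invert: (255-R, 255-G, 255-B)
R: 255-58 = 197
G: 255-188 = 67
B: 255-73 = 182
= RGB(197, 67, 182)


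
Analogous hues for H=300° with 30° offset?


Base hue: 300°
Left analog: (300 - 30) mod 360 = 270°
Right analog: (300 + 30) mod 360 = 330°
Analogous hues = 270° and 330°


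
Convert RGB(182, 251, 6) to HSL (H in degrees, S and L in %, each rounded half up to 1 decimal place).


Normalize: R'=182/255≈0.7137, G'=251/255≈0.9843, B'=6/255≈0.0235
Max=251/255, Min=6/255, Δ=Max-Min=245/255
L = (Max+Min)/2 = (251+6)/510 = 257/510 = 0.50392… → L = 50.4%
L > 0.5 → S = Δ/(2-Max-Min) = 245/(510-251-6) = 245/253 = 0.96837… → S = 96.8%
(the 1/255 factors cancel in S and H, so raw channel differences can be used)
Max is G' → H = 60 × ((B-R)/Δ + 2) = 60 × ((6-182)/245 + 2)
  -176/245 + 2 = -0.7183… + 2 = 1.2816…
  H = 60 × 1.2816… = 76.897…° → H = 76.9°
= HSL(76.9°, 96.8%, 50.4%)


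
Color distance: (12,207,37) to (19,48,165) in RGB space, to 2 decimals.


d = √[(R₁-R₂)² + (G₁-G₂)² + (B₁-B₂)²]
d = √[(12-19)² + (207-48)² + (37-165)²]
d = √[49 + 25281 + 16384]
d = √41714
d ≈ 204.24


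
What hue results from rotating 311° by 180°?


New hue = (H + rotation) mod 360
New hue = (311 + 180) mod 360
= 491 mod 360
= 131°


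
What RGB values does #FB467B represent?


FB → 251 (R)
46 → 70 (G)
7B → 123 (B)
= RGB(251, 70, 123)


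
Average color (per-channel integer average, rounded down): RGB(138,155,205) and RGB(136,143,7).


Midpoint: each channel = ⌊(C₁+C₂)/2⌋
R: ⌊(138+136)/2⌋ = 137
G: ⌊(155+143)/2⌋ = 149
B: ⌊(205+7)/2⌋ = 106
= RGB(137, 149, 106)


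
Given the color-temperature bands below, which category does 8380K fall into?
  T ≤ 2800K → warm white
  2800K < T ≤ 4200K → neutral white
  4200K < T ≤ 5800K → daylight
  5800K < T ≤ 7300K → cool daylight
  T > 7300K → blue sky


Temperature: 8380K
8380K > 7300K → blue sky
Classification: blue sky


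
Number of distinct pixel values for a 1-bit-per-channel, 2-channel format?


Total bits = 1 bits/channel × 2 channels = 2 bits
Distinct pixel values = 2^2
= 4 pixel values


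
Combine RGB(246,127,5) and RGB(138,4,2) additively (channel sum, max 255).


Additive: each channel = min(255, C₁+C₂)
R: 246+138 = 384 → 255
G: 127+4 = 131 → 131
B: 5+2 = 7 → 7
= RGB(255, 131, 7)


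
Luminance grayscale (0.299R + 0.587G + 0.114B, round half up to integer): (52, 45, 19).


Gray = 0.299×R + 0.587×G + 0.114×B
Gray = 0.299×52 + 0.587×45 + 0.114×19
Gray = 15.548 + 26.415 + 2.166
Gray = 44.129 → round half up → 44
Gray = 44


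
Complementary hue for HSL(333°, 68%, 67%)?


Complement = opposite side of color wheel = hue + 180°
H' = (333 + 180) mod 360 = 153°
S and L unchanged.
= HSL(153°, 68%, 67%)


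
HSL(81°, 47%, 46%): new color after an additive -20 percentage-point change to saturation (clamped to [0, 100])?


Original S = 47%
Adjustment = -20 percentage points
New S = 47 + (-20) = 27
Clamp to [0, 100] → 27
= HSL(81°, 27%, 46%)


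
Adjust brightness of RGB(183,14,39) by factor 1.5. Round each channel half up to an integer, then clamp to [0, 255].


Multiply each channel by 1.5, round half up, clamp to [0, 255]
R: 183×1.5 = 274.5 → round → 275 → clamp → 255
G: 14×1.5 = 21
B: 39×1.5 = 58.5 → round → 59
= RGB(255, 21, 59)


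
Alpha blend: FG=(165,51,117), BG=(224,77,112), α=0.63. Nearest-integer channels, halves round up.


C = α×F + (1-α)×B, with 1-α = 0.37
R: 0.63×165 + 0.37×224 = 103.95 + 82.88 = 186.83 → 187
G: 0.63×51 + 0.37×77 = 32.13 + 28.49 = 60.62 → 61
B: 0.63×117 + 0.37×112 = 73.71 + 41.44 = 115.15 → 115
= RGB(187, 61, 115)


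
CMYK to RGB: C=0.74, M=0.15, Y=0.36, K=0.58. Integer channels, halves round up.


R = 255 × (1-C) × (1-K) = 255 × 0.26 × 0.42 = 27.846 → 28
G = 255 × (1-M) × (1-K) = 255 × 0.85 × 0.42 = 91.035 → 91
B = 255 × (1-Y) × (1-K) = 255 × 0.64 × 0.42 = 68.544 → 69
= RGB(28, 91, 69)


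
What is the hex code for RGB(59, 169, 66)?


R = 59 → 3B (hex)
G = 169 → A9 (hex)
B = 66 → 42 (hex)
Hex = #3BA942


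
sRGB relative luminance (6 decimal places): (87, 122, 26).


Linearize each channel (sRGB transfer function): c = v/255; c_lin = c/12.92 if c ≤ 0.04045, else ((c+0.055)/1.055)^2.4
  R: 87/255 ≈ 0.341176 > 0.04045 → ((0.341176+0.055)/1.055)^2.4 ≈ 0.095307
  G: 122/255 ≈ 0.478431 > 0.04045 → ((0.478431+0.055)/1.055)^2.4 ≈ 0.194618
  B: 26/255 ≈ 0.101961 > 0.04045 → ((0.101961+0.055)/1.055)^2.4 ≈ 0.010330
R_lin = 0.095307, G_lin = 0.194618, B_lin = 0.010330
L = 0.2126×R + 0.7152×G + 0.0722×B
L = 0.2126×0.095307 + 0.7152×0.194618 + 0.0722×0.010330
L ≈ 0.160199


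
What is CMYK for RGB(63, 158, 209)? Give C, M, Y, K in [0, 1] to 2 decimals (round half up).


R'=63/255≈0.2471, G'=158/255≈0.6196, B'=209/255≈0.8196
K = 1 - max(R',G',B') = 1 - 209/255 = 46/255 = 0.18039… → 0.18
(1-R'-K)/(1-K) simplifies to (max-R)/max with max = 209:
C = (209-63)/209 = 146/209 = 0.69856… → 0.70
M = (209-158)/209 = 51/209 = 0.24401… → 0.24
Y = (209-209)/209 = 0/209 = 0 → 0.00
= CMYK(0.70, 0.24, 0.00, 0.18)


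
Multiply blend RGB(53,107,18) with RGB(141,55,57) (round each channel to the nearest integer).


Multiply: C = A×B/255, rounded to nearest integer
R: 53×141/255 = 7473/255 ≈ 29.306 → 29
G: 107×55/255 = 5885/255 ≈ 23.078 → 23
B: 18×57/255 = 1026/255 ≈ 4.024 → 4
= RGB(29, 23, 4)


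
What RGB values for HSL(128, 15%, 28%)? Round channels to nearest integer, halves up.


H=128°, S=0.15, L=0.28
C = (1-|2L-1|)×S = (1-|-0.44|)×0.15 = 0.084
H' = H/60 = 128/60 ≈ 2.1333; X = C×(1-|H' mod 2 - 1|) = 0.0112
m = L - C/2 = 0.28 - 0.042 = 0.238
Sector ⌊H'⌋ = 2 → (R',G',B') = (0.0, 0.084, 0.0112)
RGB = ((R'+m)×255, (G'+m)×255, (B'+m)×255) = (60.69, 82.11, 63.546)
Round half up → RGB(61, 82, 64)


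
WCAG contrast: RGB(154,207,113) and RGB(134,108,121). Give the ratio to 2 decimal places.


Linearize each sRGB channel c=v/255: c/12.92 if c ≤ 0.04045 else ((c+0.055)/1.055)^2.4
L = 0.2126×R_lin + 0.7152×G_lin + 0.0722×B_lin
Color 1 (154,207,113):
  R=154: 154/255≈0.6039 > 0.04045 → ((0.6039+0.055)/1.055)^2.4 ≈ 0.32314
  G=207: 207/255≈0.8118 > 0.04045 → ((0.8118+0.055)/1.055)^2.4 ≈ 0.62396
  B=113: 113/255≈0.4431 > 0.04045 → ((0.4431+0.055)/1.055)^2.4 ≈ 0.16513
  L1 = 0.2126×0.32314 + 0.7152×0.62396 + 0.0722×0.16513 ≈ 0.52688
Color 2 (134,108,121):
  R=134: 134/255≈0.5255 > 0.04045 → ((0.5255+0.055)/1.055)^2.4 ≈ 0.23840
  G=108: 108/255≈0.4235 > 0.04045 → ((0.4235+0.055)/1.055)^2.4 ≈ 0.14996
  B=121: 121/255≈0.4745 > 0.04045 → ((0.4745+0.055)/1.055)^2.4 ≈ 0.19120
  L2 = 0.2126×0.23840 + 0.7152×0.14996 + 0.0722×0.19120 ≈ 0.17174
Lighter = 0.52688, Darker = 0.17174
Ratio = (L_lighter + 0.05) / (L_darker + 0.05)
Ratio = (0.52688 + 0.05) / (0.17174 + 0.05) = 0.57688 / 0.22174 ≈ 2.6016
Ratio ≈ 2.60:1


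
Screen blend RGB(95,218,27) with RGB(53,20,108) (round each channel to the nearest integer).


Screen: C = 255 - (255-A)×(255-B)/255, rounded to nearest integer
R: 255 - (255-95)×(255-53)/255 = 255 - 32320/255 ≈ 255 - 126.745 = 128.255 → 128
G: 255 - (255-218)×(255-20)/255 = 255 - 8695/255 ≈ 255 - 34.098 = 220.902 → 221
B: 255 - (255-27)×(255-108)/255 = 255 - 33516/255 ≈ 255 - 131.435 = 123.565 → 124
= RGB(128, 221, 124)


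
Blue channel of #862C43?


Color: #862C43
R = 86 = 134
G = 2C = 44
B = 43 = 67
Blue = 67


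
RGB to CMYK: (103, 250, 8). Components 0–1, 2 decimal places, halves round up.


R'=103/255≈0.4039, G'=250/255≈0.9804, B'=8/255≈0.0314
K = 1 - max(R',G',B') = 1 - 250/255 = 5/255 = 0.01960… → 0.02
(1-R'-K)/(1-K) simplifies to (max-R)/max with max = 250:
C = (250-103)/250 = 147/250 = 0.588 → 0.59
M = (250-250)/250 = 0/250 = 0 → 0.00
Y = (250-8)/250 = 242/250 = 0.968 → 0.97
= CMYK(0.59, 0.00, 0.97, 0.02)


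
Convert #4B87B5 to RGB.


4B → 75 (R)
87 → 135 (G)
B5 → 181 (B)
= RGB(75, 135, 181)


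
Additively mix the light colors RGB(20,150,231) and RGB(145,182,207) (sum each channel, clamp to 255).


Additive: each channel = min(255, C₁+C₂)
R: 20+145 = 165 → 165
G: 150+182 = 332 → 255
B: 231+207 = 438 → 255
= RGB(165, 255, 255)


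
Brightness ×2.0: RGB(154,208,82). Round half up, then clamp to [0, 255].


Multiply each channel by 2.0, round half up, clamp to [0, 255]
R: 154×2.0 = 308 → clamp → 255
G: 208×2.0 = 416 → clamp → 255
B: 82×2.0 = 164
= RGB(255, 255, 164)


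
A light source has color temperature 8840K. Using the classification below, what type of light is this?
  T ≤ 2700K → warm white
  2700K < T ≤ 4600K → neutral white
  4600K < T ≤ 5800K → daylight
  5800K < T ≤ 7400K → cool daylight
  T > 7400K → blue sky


Temperature: 8840K
8840K > 7400K → blue sky
Classification: blue sky


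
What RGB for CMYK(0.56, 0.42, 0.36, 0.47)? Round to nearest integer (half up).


R = 255 × (1-C) × (1-K) = 255 × 0.44 × 0.53 = 59.466 → 59
G = 255 × (1-M) × (1-K) = 255 × 0.58 × 0.53 = 78.387 → 78
B = 255 × (1-Y) × (1-K) = 255 × 0.64 × 0.53 = 86.496 → 86
= RGB(59, 78, 86)
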